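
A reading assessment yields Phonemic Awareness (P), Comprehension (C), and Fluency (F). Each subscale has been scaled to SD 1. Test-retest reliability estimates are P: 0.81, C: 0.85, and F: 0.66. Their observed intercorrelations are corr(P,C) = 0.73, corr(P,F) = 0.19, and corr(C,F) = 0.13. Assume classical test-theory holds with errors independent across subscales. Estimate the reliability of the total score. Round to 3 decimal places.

0.867

Var(P+C+F) = 3 + 2·[0.73 + 0.19 + 0.13] = 3 + 2.1 = 5.1.
Because errors are independent across components, Cov(Tᵢ,Tⱼ) = Cov(Xᵢ,Xⱼ); the off-diagonal part of the true-score variance is the same as above.
True-score variance = [0.81 + 0.85 + 0.66] + 2.1 = 2.32 + 2.1 = 4.42.
Reliability = 4.42 / 5.1 = 0.867.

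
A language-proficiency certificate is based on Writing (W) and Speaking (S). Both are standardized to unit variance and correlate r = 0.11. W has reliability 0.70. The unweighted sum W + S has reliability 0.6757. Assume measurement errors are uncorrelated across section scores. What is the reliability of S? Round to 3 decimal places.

0.580

Var(W+S) = 2 + 2·0.11 = 2.220.
True-score variance = ρ_W + ρ_S + 2·0.11, so 0.6757 = (0.70 + ρ_S + 0.22) / 2.220.
ρ_S = 0.6757·2.220 − 0.70 − 0.22 = 0.580.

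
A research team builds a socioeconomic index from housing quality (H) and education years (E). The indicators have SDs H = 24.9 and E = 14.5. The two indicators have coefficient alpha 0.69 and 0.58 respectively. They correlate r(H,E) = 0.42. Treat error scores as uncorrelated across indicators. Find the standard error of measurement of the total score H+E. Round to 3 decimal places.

Var(total) = 830.26 + 303.282 = 1133.54.
True-score variance = 549.752 + 303.282 = 853.034, so reliability = 0.7525.
Error variance = 1133.54 − 853.034 = 280.508; SEM = √280.508 = 16.748.

16.748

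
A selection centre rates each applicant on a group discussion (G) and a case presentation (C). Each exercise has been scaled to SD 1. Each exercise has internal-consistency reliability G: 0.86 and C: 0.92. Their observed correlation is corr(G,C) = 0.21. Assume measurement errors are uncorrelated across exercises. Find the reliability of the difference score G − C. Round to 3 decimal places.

Var(G−C) = 1 + 1 − 2·0.21 = 2 − 0.42 = 1.58.
With uncorrelated errors the cross-covariances are all true-score covariance, so they carry over unchanged; only the diagonal terms shrink to ρᵢσᵢ².
True-score variance = [0.86 + 0.92] − 0.42 = 1.78 − 0.42 = 1.36.
Reliability = 1.36 / 1.58 = 0.861.

0.861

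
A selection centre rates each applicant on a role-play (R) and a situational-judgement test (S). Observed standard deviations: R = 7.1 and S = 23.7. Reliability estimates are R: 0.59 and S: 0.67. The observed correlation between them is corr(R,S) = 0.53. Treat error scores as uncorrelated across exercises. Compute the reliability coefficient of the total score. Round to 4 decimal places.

Var(R+S) = 7.1² + 23.7² + 2·[7.1·23.7·0.53] = 612.1 + 178.366 = 790.466.
With uncorrelated errors the cross-covariances are all true-score covariance, so they carry over unchanged; only the diagonal terms shrink to ρᵢσᵢ².
True-score variance = [7.1²·0.59 + 23.7²·0.67] + 178.366 = 406.074 + 178.366 = 584.44.
Reliability = 584.44 / 790.466 = 0.7394.

0.7394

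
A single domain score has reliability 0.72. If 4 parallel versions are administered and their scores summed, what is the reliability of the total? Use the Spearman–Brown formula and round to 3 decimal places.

0.911

ρ_k = kρ / (1 + (k−1)ρ) = 4·0.72 / (1 + 3·0.72) = 2.880 / 3.160 = 0.911.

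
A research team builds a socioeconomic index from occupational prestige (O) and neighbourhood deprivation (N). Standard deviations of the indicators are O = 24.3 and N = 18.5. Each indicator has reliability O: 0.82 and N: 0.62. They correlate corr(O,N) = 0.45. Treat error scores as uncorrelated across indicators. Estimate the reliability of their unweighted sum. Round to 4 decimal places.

0.8233

Var(O+N) = 24.3² + 18.5² + 2·[24.3·18.5·0.45] = 932.74 + 404.595 = 1337.34.
With uncorrelated errors the cross-covariances are all true-score covariance, so they carry over unchanged; only the diagonal terms shrink to ρᵢσᵢ².
True-score variance = [24.3²·0.82 + 18.5²·0.62] + 404.595 = 696.397 + 404.595 = 1100.99.
Reliability = 1100.99 / 1337.34 = 0.8233.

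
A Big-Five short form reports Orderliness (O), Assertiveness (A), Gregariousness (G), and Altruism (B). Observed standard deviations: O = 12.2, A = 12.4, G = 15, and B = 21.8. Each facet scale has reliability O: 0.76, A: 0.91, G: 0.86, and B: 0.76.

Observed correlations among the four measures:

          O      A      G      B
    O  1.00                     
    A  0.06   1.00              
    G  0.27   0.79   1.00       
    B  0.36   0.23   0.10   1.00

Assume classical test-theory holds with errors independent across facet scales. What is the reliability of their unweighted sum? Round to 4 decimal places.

Var(O+A+G+B) = 12.2² + 12.4² + 15² + 21.8² + 2·[12.2·12.4·0.06 + 12.2·15·0.27 + 12.2·21.8·0.36 + 12.4·15·0.79 + 12.4·21.8·0.23 + 15·21.8·0.10] = 1002.84 + 792.092 = 1794.93.
Under uncorrelated errors the observed covariances equal the true-score covariances, so only the own-variance terms attenuate.
True-score variance = [12.2²·0.76 + 12.4²·0.91 + 15²·0.86 + 21.8²·0.76] + 792.092 = 807.722 + 792.092 = 1599.81.
Reliability = 1599.81 / 1794.93 = 0.8913.

0.8913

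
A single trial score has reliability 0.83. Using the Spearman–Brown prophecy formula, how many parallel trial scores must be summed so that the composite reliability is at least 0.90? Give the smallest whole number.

k ≥ ρ*(1−ρ₁)/(ρ₁(1−ρ*)) = 0.90·0.17 / (0.83·0.10) = 1.843.
Smallest integer k = 2.

2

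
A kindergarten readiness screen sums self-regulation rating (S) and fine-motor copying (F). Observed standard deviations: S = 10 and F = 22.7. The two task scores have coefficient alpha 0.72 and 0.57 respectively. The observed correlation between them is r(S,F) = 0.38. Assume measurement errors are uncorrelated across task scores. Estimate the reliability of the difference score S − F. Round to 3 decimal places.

0.436

Var(S−F) = 10² + 22.7² − 2·10·22.7·0.38 = 615.29 − 172.52 = 442.77.
Under uncorrelated errors the observed covariances equal the true-score covariances, so only the own-variance terms attenuate.
True-score variance = [10²·0.72 + 22.7²·0.57] − 172.52 = 365.715 − 172.52 = 193.195.
Reliability = 193.195 / 442.77 = 0.436.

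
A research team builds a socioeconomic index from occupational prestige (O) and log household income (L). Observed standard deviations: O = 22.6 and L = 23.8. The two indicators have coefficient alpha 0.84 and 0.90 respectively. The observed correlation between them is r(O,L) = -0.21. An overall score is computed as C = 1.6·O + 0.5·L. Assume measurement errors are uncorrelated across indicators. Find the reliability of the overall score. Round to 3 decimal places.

0.824

Var(C) = 1.6²·22.6² + 0.5²·23.8² + 2·[0.8·22.6·23.8·(-0.21)] = 1449.16 − 180.728 = 1268.43.
With uncorrelated errors the cross-covariances are all true-score covariance, so they carry over unchanged; only the diagonal terms shrink to ρᵢσᵢ².
True-score variance = [1.6²·22.6²·0.84 + 0.5²·23.8²·0.90] − 180.728 = 1225.79 − 180.728 = 1045.06.
Reliability = 1045.06 / 1268.43 = 0.824.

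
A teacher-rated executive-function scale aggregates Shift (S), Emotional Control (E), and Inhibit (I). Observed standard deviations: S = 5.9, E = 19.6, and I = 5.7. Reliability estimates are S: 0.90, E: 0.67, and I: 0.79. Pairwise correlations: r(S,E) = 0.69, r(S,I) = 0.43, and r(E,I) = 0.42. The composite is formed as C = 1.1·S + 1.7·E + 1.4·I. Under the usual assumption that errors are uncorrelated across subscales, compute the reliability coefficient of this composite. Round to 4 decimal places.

Var(C) = 1.1²·5.9² + 1.7²·19.6² + 1.4²·5.7² + 2·[1.87·5.9·19.6·0.69 + 1.54·5.9·5.7·0.43 + 2.38·19.6·5.7·0.42] = 1216.02 + 566.311 = 1782.33.
With uncorrelated errors the cross-covariances are all true-score covariance, so they carry over unchanged; only the diagonal terms shrink to ρᵢσᵢ².
True-score variance = [1.1²·5.9²·0.90 + 1.7²·19.6²·0.67 + 1.4²·5.7²·0.79] + 566.311 = 832.065 + 566.311 = 1398.38.
Reliability = 1398.38 / 1782.33 = 0.7846.

0.7846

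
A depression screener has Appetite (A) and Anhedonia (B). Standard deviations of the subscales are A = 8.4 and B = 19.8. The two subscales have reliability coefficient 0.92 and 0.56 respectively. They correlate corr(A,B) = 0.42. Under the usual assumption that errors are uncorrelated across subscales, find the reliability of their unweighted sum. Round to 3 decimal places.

0.704

Var(A+B) = 8.4² + 19.8² + 2·[8.4·19.8·0.42] = 462.6 + 139.709 = 602.309.
With uncorrelated errors the cross-covariances are all true-score covariance, so they carry over unchanged; only the diagonal terms shrink to ρᵢσᵢ².
True-score variance = [8.4²·0.92 + 19.8²·0.56] + 139.709 = 284.458 + 139.709 = 424.166.
Reliability = 424.166 / 602.309 = 0.704.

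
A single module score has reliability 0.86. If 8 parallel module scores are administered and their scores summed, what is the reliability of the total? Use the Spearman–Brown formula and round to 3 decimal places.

ρ_k = kρ / (1 + (k−1)ρ) = 8·0.86 / (1 + 7·0.86) = 6.880 / 7.020 = 0.980.

0.980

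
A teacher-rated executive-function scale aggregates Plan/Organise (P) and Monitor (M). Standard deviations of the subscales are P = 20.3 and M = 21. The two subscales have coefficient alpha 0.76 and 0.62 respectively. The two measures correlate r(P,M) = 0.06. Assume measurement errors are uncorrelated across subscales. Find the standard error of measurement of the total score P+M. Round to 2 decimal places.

16.32

Var(total) = 853.09 + 51.156 = 904.246.
True-score variance = 586.608 + 51.156 = 637.764, so reliability = 0.7053.
Error variance = 904.246 − 637.764 = 266.482; SEM = √266.482 = 16.32.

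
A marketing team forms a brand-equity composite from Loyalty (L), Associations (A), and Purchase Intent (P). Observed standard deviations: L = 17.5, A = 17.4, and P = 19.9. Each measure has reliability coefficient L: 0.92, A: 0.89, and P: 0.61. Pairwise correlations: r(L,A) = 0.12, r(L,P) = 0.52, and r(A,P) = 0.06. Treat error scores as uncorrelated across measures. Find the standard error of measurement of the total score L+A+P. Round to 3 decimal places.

Var(total) = 1005.02 + 476.811 = 1481.83.
True-score variance = 792.772 + 476.811 = 1269.58, so reliability = 0.8568.
Error variance = 1481.83 − 1269.58 = 212.247; SEM = √212.247 = 14.569.

14.569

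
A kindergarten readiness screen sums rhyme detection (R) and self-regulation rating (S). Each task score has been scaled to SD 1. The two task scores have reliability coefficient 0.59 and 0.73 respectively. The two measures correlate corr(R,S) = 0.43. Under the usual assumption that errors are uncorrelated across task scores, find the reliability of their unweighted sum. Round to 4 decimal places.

Var(R+S) = 2 + 2·[0.43] = 2 + 0.86 = 2.86.
Under uncorrelated errors the observed covariances equal the true-score covariances, so only the own-variance terms attenuate.
True-score variance = [0.59 + 0.73] + 0.86 = 1.32 + 0.86 = 2.18.
Reliability = 2.18 / 2.86 = 0.7622.

0.7622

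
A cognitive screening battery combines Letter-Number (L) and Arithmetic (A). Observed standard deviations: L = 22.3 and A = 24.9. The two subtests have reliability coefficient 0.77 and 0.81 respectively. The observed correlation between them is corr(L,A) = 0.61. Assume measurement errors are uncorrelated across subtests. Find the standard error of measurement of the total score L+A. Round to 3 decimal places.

15.237

Var(total) = 1117.3 + 677.429 = 1794.73.
True-score variance = 885.121 + 677.429 = 1562.55, so reliability = 0.8706.
Error variance = 1794.73 − 1562.55 = 232.179; SEM = √232.179 = 15.237.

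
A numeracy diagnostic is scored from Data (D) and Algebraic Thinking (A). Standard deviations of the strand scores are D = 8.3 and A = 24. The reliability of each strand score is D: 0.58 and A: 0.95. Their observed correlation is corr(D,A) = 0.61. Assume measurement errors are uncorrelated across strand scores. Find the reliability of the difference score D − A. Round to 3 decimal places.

0.856

Var(D−A) = 8.3² + 24² − 2·8.3·24·0.61 = 644.89 − 243.024 = 401.866.
Because errors are independent across components, Cov(Tᵢ,Tⱼ) = Cov(Xᵢ,Xⱼ); the off-diagonal part of the true-score variance is the same as above.
True-score variance = [8.3²·0.58 + 24²·0.95] − 243.024 = 587.156 − 243.024 = 344.132.
Reliability = 344.132 / 401.866 = 0.856.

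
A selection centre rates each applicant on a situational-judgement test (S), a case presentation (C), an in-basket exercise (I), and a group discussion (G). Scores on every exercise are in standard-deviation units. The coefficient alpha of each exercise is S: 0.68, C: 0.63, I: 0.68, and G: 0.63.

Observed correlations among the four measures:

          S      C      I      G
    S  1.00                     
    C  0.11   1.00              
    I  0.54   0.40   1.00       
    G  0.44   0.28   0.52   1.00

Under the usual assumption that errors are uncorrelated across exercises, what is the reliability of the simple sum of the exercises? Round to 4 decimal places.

0.8392

Var(S+C+I+G) = 4 + 2·[0.11 + 0.54 + 0.44 + 0.40 + 0.28 + 0.52] = 4 + 4.58 = 8.58.
With uncorrelated errors the cross-covariances are all true-score covariance, so they carry over unchanged; only the diagonal terms shrink to ρᵢσᵢ².
True-score variance = [0.68 + 0.63 + 0.68 + 0.63] + 4.58 = 2.62 + 4.58 = 7.2.
Reliability = 7.2 / 8.58 = 0.8392.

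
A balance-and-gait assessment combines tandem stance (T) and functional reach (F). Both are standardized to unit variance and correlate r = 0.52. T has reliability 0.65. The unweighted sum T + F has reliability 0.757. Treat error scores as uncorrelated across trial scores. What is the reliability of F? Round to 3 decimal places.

Var(T+F) = 2 + 2·0.52 = 3.040.
True-score variance = ρ_T + ρ_F + 2·0.52, so 0.757 = (0.65 + ρ_F + 1.04) / 3.040.
ρ_F = 0.757·3.040 − 0.65 − 1.04 = 0.611.

0.611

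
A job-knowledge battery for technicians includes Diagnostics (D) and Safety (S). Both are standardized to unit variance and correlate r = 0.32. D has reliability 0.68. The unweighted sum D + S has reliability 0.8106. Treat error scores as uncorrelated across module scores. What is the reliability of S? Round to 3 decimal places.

Var(D+S) = 2 + 2·0.32 = 2.640.
True-score variance = ρ_D + ρ_S + 2·0.32, so 0.8106 = (0.68 + ρ_S + 0.64) / 2.640.
ρ_S = 0.8106·2.640 − 0.68 − 0.64 = 0.820.

0.820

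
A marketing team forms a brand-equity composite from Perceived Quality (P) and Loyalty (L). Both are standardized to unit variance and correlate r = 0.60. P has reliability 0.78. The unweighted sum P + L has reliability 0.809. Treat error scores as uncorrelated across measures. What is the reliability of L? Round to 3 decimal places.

0.609

Var(P+L) = 2 + 2·0.60 = 3.200.
True-score variance = ρ_P + ρ_L + 2·0.60, so 0.809 = (0.78 + ρ_L + 1.20) / 3.200.
ρ_L = 0.809·3.200 − 0.78 − 1.20 = 0.609.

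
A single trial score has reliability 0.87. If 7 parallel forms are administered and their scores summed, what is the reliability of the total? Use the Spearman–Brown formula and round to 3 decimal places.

ρ_k = kρ / (1 + (k−1)ρ) = 7·0.87 / (1 + 6·0.87) = 6.090 / 6.220 = 0.979.

0.979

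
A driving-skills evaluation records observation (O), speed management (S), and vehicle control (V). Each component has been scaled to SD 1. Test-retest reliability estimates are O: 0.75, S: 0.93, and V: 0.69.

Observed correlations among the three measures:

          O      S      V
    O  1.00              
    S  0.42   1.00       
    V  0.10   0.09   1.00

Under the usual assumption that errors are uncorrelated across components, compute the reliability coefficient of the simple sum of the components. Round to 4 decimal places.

Var(O+S+V) = 3 + 2·[0.42 + 0.10 + 0.09] = 3 + 1.22 = 4.22.
With uncorrelated errors the cross-covariances are all true-score covariance, so they carry over unchanged; only the diagonal terms shrink to ρᵢσᵢ².
True-score variance = [0.75 + 0.93 + 0.69] + 1.22 = 2.37 + 1.22 = 3.59.
Reliability = 3.59 / 4.22 = 0.8507.

0.8507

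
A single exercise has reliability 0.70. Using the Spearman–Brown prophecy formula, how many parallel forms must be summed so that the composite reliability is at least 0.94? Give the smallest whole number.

k ≥ ρ*(1−ρ₁)/(ρ₁(1−ρ*)) = 0.94·0.30 / (0.70·0.06) = 6.714.
Smallest integer k = 7.

7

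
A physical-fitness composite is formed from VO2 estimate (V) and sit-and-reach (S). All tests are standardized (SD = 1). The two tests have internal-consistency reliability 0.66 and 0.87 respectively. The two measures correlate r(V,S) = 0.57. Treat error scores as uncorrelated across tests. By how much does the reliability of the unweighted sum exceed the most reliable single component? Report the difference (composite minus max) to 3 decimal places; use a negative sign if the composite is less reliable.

Var(sum) = 2 + 1.14 = 3.14; true-score variance = 1.53 + 1.14 = 2.67; composite reliability = 0.8503.
Max component reliability = 0.8700.
Difference = 0.8503 − 0.8700 = -0.020.

-0.020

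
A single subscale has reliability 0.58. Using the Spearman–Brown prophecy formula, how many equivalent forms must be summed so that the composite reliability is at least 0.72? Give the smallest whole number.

k ≥ ρ*(1−ρ₁)/(ρ₁(1−ρ*)) = 0.72·0.42 / (0.58·0.28) = 1.862.
Smallest integer k = 2.

2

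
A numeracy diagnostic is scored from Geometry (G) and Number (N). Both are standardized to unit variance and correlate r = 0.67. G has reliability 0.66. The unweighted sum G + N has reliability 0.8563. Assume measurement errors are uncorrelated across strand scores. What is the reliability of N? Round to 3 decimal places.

0.860

Var(G+N) = 2 + 2·0.67 = 3.340.
True-score variance = ρ_G + ρ_N + 2·0.67, so 0.8563 = (0.66 + ρ_N + 1.34) / 3.340.
ρ_N = 0.8563·3.340 − 0.66 − 1.34 = 0.860.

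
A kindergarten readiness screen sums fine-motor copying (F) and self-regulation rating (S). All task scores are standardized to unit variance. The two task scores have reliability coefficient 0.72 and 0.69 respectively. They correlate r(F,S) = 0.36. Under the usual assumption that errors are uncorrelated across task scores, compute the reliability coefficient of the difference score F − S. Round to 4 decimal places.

0.5391

Var(F−S) = 1 + 1 − 2·0.36 = 2 − 0.72 = 1.28.
Under uncorrelated errors the observed covariances equal the true-score covariances, so only the own-variance terms attenuate.
True-score variance = [0.72 + 0.69] − 0.72 = 1.41 − 0.72 = 0.69.
Reliability = 0.69 / 1.28 = 0.5391.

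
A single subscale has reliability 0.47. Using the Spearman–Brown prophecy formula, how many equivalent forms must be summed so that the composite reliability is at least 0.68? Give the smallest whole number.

3

k ≥ ρ*(1−ρ₁)/(ρ₁(1−ρ*)) = 0.68·0.53 / (0.47·0.32) = 2.396.
Smallest integer k = 3.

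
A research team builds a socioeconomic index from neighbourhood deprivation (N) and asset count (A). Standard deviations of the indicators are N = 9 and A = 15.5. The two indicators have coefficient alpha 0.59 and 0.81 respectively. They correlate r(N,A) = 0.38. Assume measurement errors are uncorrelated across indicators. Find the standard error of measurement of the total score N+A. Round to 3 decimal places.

8.880

Var(total) = 321.25 + 106.02 = 427.27.
True-score variance = 242.393 + 106.02 = 348.413, so reliability = 0.8154.
Error variance = 427.27 − 348.413 = 78.8575; SEM = √78.8575 = 8.880.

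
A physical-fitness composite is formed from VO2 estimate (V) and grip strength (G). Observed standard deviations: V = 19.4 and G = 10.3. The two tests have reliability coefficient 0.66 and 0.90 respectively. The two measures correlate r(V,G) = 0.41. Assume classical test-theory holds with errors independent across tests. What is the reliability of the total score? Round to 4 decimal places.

0.7856

Var(V+G) = 19.4² + 10.3² + 2·[19.4·10.3·0.41] = 482.45 + 163.852 = 646.302.
Because errors are independent across components, Cov(Tᵢ,Tⱼ) = Cov(Xᵢ,Xⱼ); the off-diagonal part of the true-score variance is the same as above.
True-score variance = [19.4²·0.66 + 10.3²·0.90] + 163.852 = 343.879 + 163.852 = 507.731.
Reliability = 507.731 / 646.302 = 0.7856.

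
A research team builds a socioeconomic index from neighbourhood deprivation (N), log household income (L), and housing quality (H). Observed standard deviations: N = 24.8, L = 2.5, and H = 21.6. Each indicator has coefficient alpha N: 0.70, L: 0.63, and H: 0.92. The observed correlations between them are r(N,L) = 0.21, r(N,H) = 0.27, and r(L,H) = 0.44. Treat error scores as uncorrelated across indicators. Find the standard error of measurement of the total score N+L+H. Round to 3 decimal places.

Var(total) = 1087.85 + 362.827 = 1450.68.
True-score variance = 863.701 + 362.827 = 1226.53, so reliability = 0.8455.
Error variance = 1450.68 − 1226.53 = 224.149; SEM = √224.149 = 14.972.

14.972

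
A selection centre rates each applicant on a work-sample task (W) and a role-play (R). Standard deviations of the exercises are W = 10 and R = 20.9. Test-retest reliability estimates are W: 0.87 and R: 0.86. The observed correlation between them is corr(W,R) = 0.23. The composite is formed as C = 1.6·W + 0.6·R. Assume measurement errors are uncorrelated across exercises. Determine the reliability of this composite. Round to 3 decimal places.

Var(C) = 1.6²·10² + 0.6²·20.9² + 2·[0.96·10·20.9·0.23] = 413.252 + 92.2944 = 505.546.
Under uncorrelated errors the observed covariances equal the true-score covariances, so only the own-variance terms attenuate.
True-score variance = [1.6²·10²·0.87 + 0.6²·20.9²·0.86] + 92.2944 = 357.956 + 92.2944 = 450.251.
Reliability = 450.251 / 505.546 = 0.891.

0.891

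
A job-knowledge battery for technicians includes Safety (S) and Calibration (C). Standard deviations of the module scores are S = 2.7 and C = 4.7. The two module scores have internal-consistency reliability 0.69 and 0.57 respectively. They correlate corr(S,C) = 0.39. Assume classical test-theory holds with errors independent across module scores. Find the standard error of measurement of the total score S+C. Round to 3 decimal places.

Var(total) = 29.38 + 9.8982 = 39.2782.
True-score variance = 17.6214 + 9.8982 = 27.5196, so reliability = 0.7006.
Error variance = 39.2782 − 27.5196 = 11.7586; SEM = √11.7586 = 3.429.

3.429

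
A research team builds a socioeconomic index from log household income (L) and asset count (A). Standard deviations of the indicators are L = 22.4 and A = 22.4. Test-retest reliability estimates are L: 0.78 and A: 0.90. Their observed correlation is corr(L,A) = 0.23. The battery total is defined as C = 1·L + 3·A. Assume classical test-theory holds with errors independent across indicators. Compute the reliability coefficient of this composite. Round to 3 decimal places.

0.902

Var(C) = 22.4² + 3²·22.4² + 2·[3·22.4·22.4·0.23] = 5017.6 + 692.429 = 5710.03.
Because errors are independent across components, Cov(Tᵢ,Tⱼ) = Cov(Xᵢ,Xⱼ); the off-diagonal part of the true-score variance is the same as above.
True-score variance = [22.4²·0.78 + 3²·22.4²·0.90] + 692.429 = 4455.63 + 692.429 = 5148.06.
Reliability = 5148.06 / 5710.03 = 0.902.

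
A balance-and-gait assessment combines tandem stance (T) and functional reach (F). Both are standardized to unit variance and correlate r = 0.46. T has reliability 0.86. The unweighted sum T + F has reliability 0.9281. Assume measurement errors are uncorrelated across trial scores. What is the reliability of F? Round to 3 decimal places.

0.930

Var(T+F) = 2 + 2·0.46 = 2.920.
True-score variance = ρ_T + ρ_F + 2·0.46, so 0.9281 = (0.86 + ρ_F + 0.92) / 2.920.
ρ_F = 0.9281·2.920 − 0.86 − 0.92 = 0.930.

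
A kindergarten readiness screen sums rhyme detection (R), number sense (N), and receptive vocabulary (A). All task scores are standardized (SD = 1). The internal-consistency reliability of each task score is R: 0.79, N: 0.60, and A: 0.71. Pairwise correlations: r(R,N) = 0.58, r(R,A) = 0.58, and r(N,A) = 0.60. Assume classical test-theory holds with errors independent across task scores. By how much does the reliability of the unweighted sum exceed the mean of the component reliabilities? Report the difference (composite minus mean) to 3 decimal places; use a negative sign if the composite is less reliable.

0.162

Var(sum) = 3 + 3.52 = 6.52; true-score variance = 2.1 + 3.52 = 5.62; composite reliability = 0.8620.
Mean component reliability = 0.7000.
Difference = 0.8620 − 0.7000 = 0.162.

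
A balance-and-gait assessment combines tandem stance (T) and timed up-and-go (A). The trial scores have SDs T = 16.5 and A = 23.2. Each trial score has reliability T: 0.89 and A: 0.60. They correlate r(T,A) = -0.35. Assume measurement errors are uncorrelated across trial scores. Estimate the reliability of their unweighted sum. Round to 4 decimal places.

0.5480

Var(T+A) = 16.5² + 23.2² + 2·[16.5·23.2·(-0.35)] = 810.49 − 267.96 = 542.53.
With uncorrelated errors the cross-covariances are all true-score covariance, so they carry over unchanged; only the diagonal terms shrink to ρᵢσᵢ².
True-score variance = [16.5²·0.89 + 23.2²·0.60] − 267.96 = 565.246 − 267.96 = 297.286.
Reliability = 297.286 / 542.53 = 0.5480.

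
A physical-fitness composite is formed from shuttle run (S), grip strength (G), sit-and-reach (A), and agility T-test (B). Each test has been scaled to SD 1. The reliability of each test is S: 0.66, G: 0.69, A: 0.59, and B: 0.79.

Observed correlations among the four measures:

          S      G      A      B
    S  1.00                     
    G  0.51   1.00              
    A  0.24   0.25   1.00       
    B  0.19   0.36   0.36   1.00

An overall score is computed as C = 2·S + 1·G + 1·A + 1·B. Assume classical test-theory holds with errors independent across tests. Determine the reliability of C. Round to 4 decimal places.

Var(C) = 2² + 1 + 1 + 1 + 2·[2·0.51 + 2·0.24 + 2·0.19 + 0.25 + 0.36 + 0.36] = 7 + 5.7 = 12.7.
Under uncorrelated errors the observed covariances equal the true-score covariances, so only the own-variance terms attenuate.
True-score variance = [2²·0.66 + 0.69 + 0.59 + 0.79] + 5.7 = 4.71 + 5.7 = 10.41.
Reliability = 10.41 / 12.7 = 0.8197.

0.8197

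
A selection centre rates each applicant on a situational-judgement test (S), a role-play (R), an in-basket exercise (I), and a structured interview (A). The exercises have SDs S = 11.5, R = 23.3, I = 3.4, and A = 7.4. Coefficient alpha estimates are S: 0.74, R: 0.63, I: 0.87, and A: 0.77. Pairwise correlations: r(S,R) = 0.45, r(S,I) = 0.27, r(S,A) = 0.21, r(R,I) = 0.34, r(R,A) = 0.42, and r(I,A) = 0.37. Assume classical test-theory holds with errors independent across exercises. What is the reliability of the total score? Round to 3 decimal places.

Var(S+R+I+A) = 11.5² + 23.3² + 3.4² + 7.4² + 2·[11.5·23.3·0.45 + 11.5·3.4·0.27 + 11.5·7.4·0.21 + 23.3·3.4·0.34 + 23.3·7.4·0.42 + 3.4·7.4·0.37] = 741.46 + 515.332 = 1256.79.
Under uncorrelated errors the observed covariances equal the true-score covariances, so only the own-variance terms attenuate.
True-score variance = [11.5²·0.74 + 23.3²·0.63 + 3.4²·0.87 + 7.4²·0.77] + 515.332 = 492.108 + 515.332 = 1007.44.
Reliability = 1007.44 / 1256.79 = 0.802.

0.802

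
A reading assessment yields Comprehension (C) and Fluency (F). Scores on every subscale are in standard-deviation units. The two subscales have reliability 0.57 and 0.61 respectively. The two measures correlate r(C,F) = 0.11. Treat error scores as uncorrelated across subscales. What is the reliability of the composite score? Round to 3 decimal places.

0.631

Var(C+F) = 2 + 2·[0.11] = 2 + 0.22 = 2.22.
Under uncorrelated errors the observed covariances equal the true-score covariances, so only the own-variance terms attenuate.
True-score variance = [0.57 + 0.61] + 0.22 = 1.18 + 0.22 = 1.4.
Reliability = 1.4 / 2.22 = 0.631.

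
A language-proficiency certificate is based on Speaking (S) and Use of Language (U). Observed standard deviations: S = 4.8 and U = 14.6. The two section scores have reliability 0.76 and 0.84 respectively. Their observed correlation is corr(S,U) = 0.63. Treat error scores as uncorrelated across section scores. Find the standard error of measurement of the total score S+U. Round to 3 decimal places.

Var(total) = 236.2 + 88.3008 = 324.501.
True-score variance = 196.565 + 88.3008 = 284.866, so reliability = 0.8779.
Error variance = 324.501 − 284.866 = 39.6352; SEM = √39.6352 = 6.296.

6.296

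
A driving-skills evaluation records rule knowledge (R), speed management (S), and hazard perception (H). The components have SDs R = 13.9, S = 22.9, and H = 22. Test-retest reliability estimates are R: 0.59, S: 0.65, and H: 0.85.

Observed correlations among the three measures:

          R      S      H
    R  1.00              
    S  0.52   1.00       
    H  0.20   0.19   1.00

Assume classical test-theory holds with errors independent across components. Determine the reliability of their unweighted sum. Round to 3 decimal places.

0.818

Var(R+S+H) = 13.9² + 22.9² + 22² + 2·[13.9·22.9·0.52 + 13.9·22·0.20 + 22.9·22·0.19] = 1201.62 + 644.806 = 1846.43.
Because errors are independent across components, Cov(Tᵢ,Tⱼ) = Cov(Xᵢ,Xⱼ); the off-diagonal part of the true-score variance is the same as above.
True-score variance = [13.9²·0.59 + 22.9²·0.65 + 22²·0.85] + 644.806 = 866.26 + 644.806 = 1511.07.
Reliability = 1511.07 / 1846.43 = 0.818.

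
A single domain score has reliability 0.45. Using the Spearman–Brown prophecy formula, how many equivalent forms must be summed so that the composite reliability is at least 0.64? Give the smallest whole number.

k ≥ ρ*(1−ρ₁)/(ρ₁(1−ρ*)) = 0.64·0.55 / (0.45·0.36) = 2.173.
Smallest integer k = 3.

3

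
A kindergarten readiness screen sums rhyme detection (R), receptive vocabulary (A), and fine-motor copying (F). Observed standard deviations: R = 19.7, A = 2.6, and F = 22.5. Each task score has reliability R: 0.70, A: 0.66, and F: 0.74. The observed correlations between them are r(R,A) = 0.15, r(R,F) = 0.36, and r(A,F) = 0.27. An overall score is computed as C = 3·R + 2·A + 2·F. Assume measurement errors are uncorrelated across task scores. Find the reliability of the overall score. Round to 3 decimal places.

0.794

Var(C) = 3²·19.7² + 2²·2.6² + 2²·22.5² + 2·[6·19.7·2.6·0.15 + 6·19.7·22.5·0.36 + 4·2.6·22.5·0.27] = 5544.85 + 2133.4 = 7678.25.
Under uncorrelated errors the observed covariances equal the true-score covariances, so only the own-variance terms attenuate.
True-score variance = [3²·19.7²·0.70 + 2²·2.6²·0.66 + 2²·22.5²·0.74] + 2133.4 = 3961.31 + 2133.4 = 6094.71.
Reliability = 6094.71 / 7678.25 = 0.794.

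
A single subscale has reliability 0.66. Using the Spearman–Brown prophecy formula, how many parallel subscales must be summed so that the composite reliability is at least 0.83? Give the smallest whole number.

k ≥ ρ*(1−ρ₁)/(ρ₁(1−ρ*)) = 0.83·0.34 / (0.66·0.17) = 2.515.
Smallest integer k = 3.

3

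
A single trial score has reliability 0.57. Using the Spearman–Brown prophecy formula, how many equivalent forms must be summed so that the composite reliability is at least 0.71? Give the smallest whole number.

2

k ≥ ρ*(1−ρ₁)/(ρ₁(1−ρ*)) = 0.71·0.43 / (0.57·0.29) = 1.847.
Smallest integer k = 2.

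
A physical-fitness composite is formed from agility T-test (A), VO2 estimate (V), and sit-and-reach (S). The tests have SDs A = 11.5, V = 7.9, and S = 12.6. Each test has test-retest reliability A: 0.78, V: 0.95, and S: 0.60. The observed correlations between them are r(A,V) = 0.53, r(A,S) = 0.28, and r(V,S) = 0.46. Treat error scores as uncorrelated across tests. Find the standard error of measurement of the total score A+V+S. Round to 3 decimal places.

Var(total) = 353.42 + 269.022 = 622.442.
True-score variance = 257.7 + 269.022 = 526.722, so reliability = 0.8462.
Error variance = 622.442 − 526.722 = 95.7195; SEM = √95.7195 = 9.784.

9.784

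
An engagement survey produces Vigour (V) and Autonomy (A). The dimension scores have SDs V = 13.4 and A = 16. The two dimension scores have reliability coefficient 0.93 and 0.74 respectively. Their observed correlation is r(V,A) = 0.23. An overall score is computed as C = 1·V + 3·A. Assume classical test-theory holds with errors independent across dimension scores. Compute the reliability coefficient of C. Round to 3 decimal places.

0.780

Var(C) = 13.4² + 3²·16² + 2·[3·13.4·16·0.23] = 2483.56 + 295.872 = 2779.43.
Under uncorrelated errors the observed covariances equal the true-score covariances, so only the own-variance terms attenuate.
True-score variance = [13.4²·0.93 + 3²·16²·0.74] + 295.872 = 1871.95 + 295.872 = 2167.82.
Reliability = 2167.82 / 2779.43 = 0.780.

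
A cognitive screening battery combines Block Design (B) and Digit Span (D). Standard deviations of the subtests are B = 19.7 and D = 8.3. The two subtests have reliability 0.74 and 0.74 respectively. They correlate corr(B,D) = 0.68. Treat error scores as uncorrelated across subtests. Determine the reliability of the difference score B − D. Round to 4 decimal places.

0.4936

Var(B−D) = 19.7² + 8.3² − 2·19.7·8.3·0.68 = 456.98 − 222.374 = 234.606.
Because errors are independent across components, Cov(Tᵢ,Tⱼ) = Cov(Xᵢ,Xⱼ); the off-diagonal part of the true-score variance is the same as above.
True-score variance = [19.7²·0.74 + 8.3²·0.74] − 222.374 = 338.165 − 222.374 = 115.792.
Reliability = 115.792 / 234.606 = 0.4936.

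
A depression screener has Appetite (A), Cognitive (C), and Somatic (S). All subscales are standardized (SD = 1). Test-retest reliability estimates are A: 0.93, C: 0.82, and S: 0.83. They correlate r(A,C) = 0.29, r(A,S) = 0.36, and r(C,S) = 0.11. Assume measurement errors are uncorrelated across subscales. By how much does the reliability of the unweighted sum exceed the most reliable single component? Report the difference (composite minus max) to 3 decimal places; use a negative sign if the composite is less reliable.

-0.023

Var(sum) = 3 + 1.52 = 4.52; true-score variance = 2.58 + 1.52 = 4.1; composite reliability = 0.9071.
Max component reliability = 0.9300.
Difference = 0.9071 − 0.9300 = -0.023.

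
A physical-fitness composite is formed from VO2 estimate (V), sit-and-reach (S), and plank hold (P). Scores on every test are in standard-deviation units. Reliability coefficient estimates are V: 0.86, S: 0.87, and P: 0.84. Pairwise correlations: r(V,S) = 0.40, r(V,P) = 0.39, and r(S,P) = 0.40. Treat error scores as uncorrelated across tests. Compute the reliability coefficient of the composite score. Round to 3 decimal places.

Var(V+S+P) = 3 + 2·[0.40 + 0.39 + 0.40] = 3 + 2.38 = 5.38.
Because errors are independent across components, Cov(Tᵢ,Tⱼ) = Cov(Xᵢ,Xⱼ); the off-diagonal part of the true-score variance is the same as above.
True-score variance = [0.86 + 0.87 + 0.84] + 2.38 = 2.57 + 2.38 = 4.95.
Reliability = 4.95 / 5.38 = 0.920.

0.920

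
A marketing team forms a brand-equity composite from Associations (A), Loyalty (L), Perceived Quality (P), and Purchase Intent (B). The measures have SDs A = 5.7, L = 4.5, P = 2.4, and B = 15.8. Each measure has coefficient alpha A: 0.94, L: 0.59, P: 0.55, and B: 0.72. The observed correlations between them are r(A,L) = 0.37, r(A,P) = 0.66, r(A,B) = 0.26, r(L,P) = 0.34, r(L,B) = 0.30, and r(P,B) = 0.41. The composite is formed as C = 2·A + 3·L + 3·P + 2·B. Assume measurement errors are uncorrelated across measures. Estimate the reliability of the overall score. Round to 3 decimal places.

0.831

Var(C) = 2²·5.7² + 3²·4.5² + 3²·2.4² + 2²·15.8² + 2·[6·5.7·4.5·0.37 + 6·5.7·2.4·0.66 + 4·5.7·15.8·0.26 + 9·4.5·2.4·0.34 + 6·4.5·15.8·0.30 + 6·2.4·15.8·0.41] = 1362.61 + 918.179 = 2280.79.
With uncorrelated errors the cross-covariances are all true-score covariance, so they carry over unchanged; only the diagonal terms shrink to ρᵢσᵢ².
True-score variance = [2²·5.7²·0.94 + 3²·4.5²·0.59 + 3²·2.4²·0.55 + 2²·15.8²·0.72] + 918.179 = 977.165 + 918.179 = 1895.34.
Reliability = 1895.34 / 2280.79 = 0.831.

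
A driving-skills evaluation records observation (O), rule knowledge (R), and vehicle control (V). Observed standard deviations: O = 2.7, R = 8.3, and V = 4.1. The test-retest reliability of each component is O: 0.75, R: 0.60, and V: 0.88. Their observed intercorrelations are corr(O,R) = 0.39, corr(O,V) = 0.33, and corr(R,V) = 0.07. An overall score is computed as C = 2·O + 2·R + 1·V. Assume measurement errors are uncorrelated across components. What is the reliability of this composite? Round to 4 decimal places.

Var(C) = 2²·2.7² + 2²·8.3² + 4.1² + 2·[4·2.7·8.3·0.39 + 2·2.7·4.1·0.33 + 2·8.3·4.1·0.07] = 321.53 + 94.06 = 415.59.
Because errors are independent across components, Cov(Tᵢ,Tⱼ) = Cov(Xᵢ,Xⱼ); the off-diagonal part of the true-score variance is the same as above.
True-score variance = [2²·2.7²·0.75 + 2²·8.3²·0.60 + 4.1²·0.88] + 94.06 = 201.999 + 94.06 = 296.059.
Reliability = 296.059 / 415.59 = 0.7124.

0.7124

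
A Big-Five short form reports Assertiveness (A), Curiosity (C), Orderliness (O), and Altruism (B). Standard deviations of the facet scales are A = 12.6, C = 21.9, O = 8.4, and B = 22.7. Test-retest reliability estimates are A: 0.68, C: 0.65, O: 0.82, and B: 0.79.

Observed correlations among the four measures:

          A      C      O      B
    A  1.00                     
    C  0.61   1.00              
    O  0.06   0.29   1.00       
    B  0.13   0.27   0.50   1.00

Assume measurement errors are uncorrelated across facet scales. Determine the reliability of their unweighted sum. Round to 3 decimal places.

Var(A+C+O+B) = 12.6² + 21.9² + 8.4² + 22.7² + 2·[12.6·21.9·0.61 + 12.6·8.4·0.06 + 12.6·22.7·0.13 + 21.9·8.4·0.29 + 21.9·22.7·0.27 + 8.4·22.7·0.50] = 1224.22 + 989.54 = 2213.76.
Under uncorrelated errors the observed covariances equal the true-score covariances, so only the own-variance terms attenuate.
True-score variance = [12.6²·0.68 + 21.9²·0.65 + 8.4²·0.82 + 22.7²·0.79] + 989.54 = 884.642 + 989.54 = 1874.18.
Reliability = 1874.18 / 2213.76 = 0.847.

0.847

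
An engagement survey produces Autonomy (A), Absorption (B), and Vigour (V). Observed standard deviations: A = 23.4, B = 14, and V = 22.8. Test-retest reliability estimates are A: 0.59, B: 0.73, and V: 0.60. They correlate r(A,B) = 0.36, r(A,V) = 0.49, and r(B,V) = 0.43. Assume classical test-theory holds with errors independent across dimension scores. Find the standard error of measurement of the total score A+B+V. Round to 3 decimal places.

22.031

Var(total) = 1263.4 + 1033.23 = 2296.63.
True-score variance = 778.044 + 1033.23 = 1811.28, so reliability = 0.7887.
Error variance = 2296.63 − 1811.28 = 485.356; SEM = √485.356 = 22.031.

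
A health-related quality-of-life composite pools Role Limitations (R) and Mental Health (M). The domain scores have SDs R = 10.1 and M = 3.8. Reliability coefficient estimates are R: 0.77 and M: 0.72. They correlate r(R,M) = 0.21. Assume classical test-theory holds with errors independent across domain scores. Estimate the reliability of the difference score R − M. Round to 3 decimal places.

0.726

Var(R−M) = 10.1² + 3.8² − 2·10.1·3.8·0.21 = 116.45 − 16.1196 = 100.33.
With uncorrelated errors the cross-covariances are all true-score covariance, so they carry over unchanged; only the diagonal terms shrink to ρᵢσᵢ².
True-score variance = [10.1²·0.77 + 3.8²·0.72] − 16.1196 = 88.9445 − 16.1196 = 72.8249.
Reliability = 72.8249 / 100.33 = 0.726.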